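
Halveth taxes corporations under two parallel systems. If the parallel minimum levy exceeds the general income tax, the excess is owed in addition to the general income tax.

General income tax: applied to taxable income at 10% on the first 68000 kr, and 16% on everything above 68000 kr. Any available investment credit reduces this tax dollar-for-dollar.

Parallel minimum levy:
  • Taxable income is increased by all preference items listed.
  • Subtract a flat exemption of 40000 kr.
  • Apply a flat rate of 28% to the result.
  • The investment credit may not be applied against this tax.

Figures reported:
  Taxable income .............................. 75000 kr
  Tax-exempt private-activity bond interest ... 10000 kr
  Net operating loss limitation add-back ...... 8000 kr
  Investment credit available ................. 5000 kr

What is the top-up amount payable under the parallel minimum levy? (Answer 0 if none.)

Parallel minimum levy:
  Adjusted income: 75000 kr + 10000 kr + 8000 kr = 93000 kr
  Less exemption 40000 kr → base 53000 kr
  53000 kr × 28% = 14840 kr

General income tax:
  68000 kr × 10% = 6800 kr
  7000 kr × 16% = 1120 kr
  → 7920 kr
  Less investment credit 5000 kr → 2920 kr

Excess of parallel minimum levy over general income tax: 14840 kr − 2920 kr = 11920 kr.

11920 kr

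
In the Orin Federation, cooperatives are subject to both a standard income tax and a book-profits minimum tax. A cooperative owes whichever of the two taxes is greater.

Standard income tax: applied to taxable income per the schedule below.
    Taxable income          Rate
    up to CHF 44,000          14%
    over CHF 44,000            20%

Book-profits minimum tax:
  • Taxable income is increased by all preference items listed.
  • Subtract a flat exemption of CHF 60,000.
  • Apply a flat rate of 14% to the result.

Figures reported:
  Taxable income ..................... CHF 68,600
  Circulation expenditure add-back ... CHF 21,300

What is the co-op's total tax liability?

Standard income tax:
  CHF 44,000 × 14% = CHF 6,160
  CHF 24,600 × 20% = CHF 4,920
  → CHF 11,080

Book-profits minimum tax:
  Adjusted income: CHF 68,600 + CHF 21,300 = CHF 89,900
  Less exemption CHF 60,000 → base CHF 29,900
  CHF 29,900 × 14% = CHF 4,186

CHF 11,080 > CHF 4,186, so the standard income tax governs.

CHF 11,080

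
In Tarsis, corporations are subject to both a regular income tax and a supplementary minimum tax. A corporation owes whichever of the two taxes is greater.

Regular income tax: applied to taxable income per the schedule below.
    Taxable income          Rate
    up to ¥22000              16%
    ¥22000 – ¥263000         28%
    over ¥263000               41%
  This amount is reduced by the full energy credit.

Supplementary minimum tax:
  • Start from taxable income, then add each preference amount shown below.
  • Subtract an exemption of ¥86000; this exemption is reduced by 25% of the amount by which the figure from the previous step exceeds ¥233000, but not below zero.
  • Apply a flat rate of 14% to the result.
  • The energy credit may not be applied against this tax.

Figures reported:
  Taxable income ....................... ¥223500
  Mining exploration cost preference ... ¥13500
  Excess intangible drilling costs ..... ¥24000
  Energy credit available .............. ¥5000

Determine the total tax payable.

¥54940

Supplementary minimum tax:
  Adjusted income: ¥223500 + ¥13500 + ¥24000 = ¥261000
  Exemption: ¥86000 − 25% × (¥261000 − ¥233000) = ¥86000 − ¥7000 = ¥79000
  Base: ¥261000 − ¥79000 = ¥182000
  ¥182000 × 14% = ¥25480

Regular income tax:
  ¥22000 × 16% = ¥3520
  ¥201500 × 28% = ¥56420
  → ¥59940
  Less energy credit ¥5000 → ¥54940

¥54940 > ¥25480, so the regular income tax governs.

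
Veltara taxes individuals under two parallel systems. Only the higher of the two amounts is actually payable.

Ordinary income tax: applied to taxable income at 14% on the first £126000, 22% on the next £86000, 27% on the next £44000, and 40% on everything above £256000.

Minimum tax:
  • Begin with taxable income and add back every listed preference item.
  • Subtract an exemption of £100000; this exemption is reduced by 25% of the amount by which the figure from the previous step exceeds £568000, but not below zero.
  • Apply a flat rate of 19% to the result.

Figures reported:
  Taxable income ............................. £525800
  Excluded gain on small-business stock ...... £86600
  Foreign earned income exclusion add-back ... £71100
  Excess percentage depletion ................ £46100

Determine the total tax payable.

Ordinary income tax:
  £126000 × 14% = £17640
  £86000 × 22% = £18920
  £44000 × 27% = £11880
  £269800 × 40% = £107920
  → £156360

Minimum tax:
  Adjusted income: £525800 + £86600 + £71100 + £46100 = £729600
  Exemption: £100000 − 25% × (£729600 − £568000) = £100000 − £40400 = £59600
  Base: £729600 − £59600 = £670000
  £670000 × 19% = £127300

£156360 > £127300, so the ordinary income tax governs.

£156360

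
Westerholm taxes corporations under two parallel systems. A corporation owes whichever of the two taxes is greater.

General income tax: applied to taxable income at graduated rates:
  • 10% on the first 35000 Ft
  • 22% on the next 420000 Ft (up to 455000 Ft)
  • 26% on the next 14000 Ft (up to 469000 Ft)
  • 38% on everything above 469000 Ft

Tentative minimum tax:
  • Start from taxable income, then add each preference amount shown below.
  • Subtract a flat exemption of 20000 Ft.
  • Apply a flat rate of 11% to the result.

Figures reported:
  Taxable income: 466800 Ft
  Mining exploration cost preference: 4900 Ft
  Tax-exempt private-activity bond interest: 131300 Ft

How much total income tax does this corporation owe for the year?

General income tax:
  35000 Ft × 10% = 3500 Ft
  420000 Ft × 22% = 92400 Ft
  11800 Ft × 26% = 3068 Ft
  → 98968 Ft

Tentative minimum tax:
  Adjusted income: 466800 Ft + 4900 Ft + 131300 Ft = 603000 Ft
  Less exemption 20000 Ft → base 583000 Ft
  583000 Ft × 11% = 64130 Ft

98968 Ft > 64130 Ft, so the general income tax governs.

98968 Ft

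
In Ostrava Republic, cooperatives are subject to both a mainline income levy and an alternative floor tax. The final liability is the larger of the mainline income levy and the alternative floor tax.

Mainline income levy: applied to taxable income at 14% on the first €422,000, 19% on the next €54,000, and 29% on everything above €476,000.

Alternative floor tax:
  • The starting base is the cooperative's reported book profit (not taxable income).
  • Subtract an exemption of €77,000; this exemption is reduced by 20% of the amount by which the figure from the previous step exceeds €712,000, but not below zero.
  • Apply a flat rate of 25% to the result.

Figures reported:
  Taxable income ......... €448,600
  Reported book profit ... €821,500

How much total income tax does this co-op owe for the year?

Mainline income levy:
  €422,000 × 14% = €59,080
  €26,600 × 19% = €5,054
  → €64,134

Alternative floor tax:
  Base (reported book profit): €821,500
  Exemption: €77,000 − 20% × (€821,500 − €712,000) = €77,000 − €21,900 = €55,100
  Base: €821,500 − €55,100 = €766,400
  €766,400 × 25% = €191,600

€191,600 > €64,134, so the alternative floor tax is the binding amount.

€191,600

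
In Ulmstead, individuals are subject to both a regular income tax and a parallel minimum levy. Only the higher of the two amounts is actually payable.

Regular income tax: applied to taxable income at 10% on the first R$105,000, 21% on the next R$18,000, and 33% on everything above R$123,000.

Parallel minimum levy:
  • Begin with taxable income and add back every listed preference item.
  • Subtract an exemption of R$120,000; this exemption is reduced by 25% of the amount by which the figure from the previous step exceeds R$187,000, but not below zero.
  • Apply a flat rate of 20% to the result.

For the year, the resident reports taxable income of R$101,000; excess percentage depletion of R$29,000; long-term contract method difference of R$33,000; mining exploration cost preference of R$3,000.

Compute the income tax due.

Parallel minimum levy:
  Adjusted income: R$101,000 + R$29,000 + R$33,000 + R$3,000 = R$166,000
  Exemption: R$166,000 ≤ R$187,000, so full R$120,000 applies
  Base: R$166,000 − R$120,000 = R$46,000
  R$46,000 × 20% = R$9,200

Regular income tax:
  R$101,000 × 10% = R$10,100

R$10,100 > R$9,200, so the regular income tax governs.

R$10,100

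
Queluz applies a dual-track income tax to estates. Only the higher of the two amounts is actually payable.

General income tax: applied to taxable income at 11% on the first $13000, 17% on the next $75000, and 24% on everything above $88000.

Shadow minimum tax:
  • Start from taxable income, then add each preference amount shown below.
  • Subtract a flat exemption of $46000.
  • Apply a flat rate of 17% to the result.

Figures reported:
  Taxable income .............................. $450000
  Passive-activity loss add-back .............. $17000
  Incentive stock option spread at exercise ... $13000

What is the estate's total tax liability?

General income tax:
  $13000 × 11% = $1430
  $75000 × 17% = $12750
  $362000 × 24% = $86880
  → $101060

Shadow minimum tax:
  Adjusted income: $450000 + $17000 + $13000 = $480000
  Less exemption $46000 → base $434000
  $434000 × 17% = $73780

$101060 > $73780, so the general income tax governs.

$101060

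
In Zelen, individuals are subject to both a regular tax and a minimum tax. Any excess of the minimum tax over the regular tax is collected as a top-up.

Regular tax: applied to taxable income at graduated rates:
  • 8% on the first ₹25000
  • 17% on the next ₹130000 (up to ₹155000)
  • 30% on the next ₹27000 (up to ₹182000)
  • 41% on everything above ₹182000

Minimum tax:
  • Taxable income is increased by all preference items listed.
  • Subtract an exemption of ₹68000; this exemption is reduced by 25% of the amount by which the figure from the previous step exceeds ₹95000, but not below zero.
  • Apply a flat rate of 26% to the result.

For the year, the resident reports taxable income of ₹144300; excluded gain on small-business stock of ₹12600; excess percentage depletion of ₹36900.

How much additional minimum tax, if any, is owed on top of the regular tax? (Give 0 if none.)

₹16849

Regular tax:
  ₹25000 × 8% = ₹2000
  ₹119300 × 17% = ₹20281
  → ₹22281

Minimum tax:
  Adjusted income: ₹144300 + ₹12600 + ₹36900 = ₹193800
  Exemption: ₹68000 − 25% × (₹193800 − ₹95000) = ₹68000 − ₹24700 = ₹43300
  Base: ₹193800 − ₹43300 = ₹150500
  ₹150500 × 26% = ₹39130

Excess of minimum tax over regular tax: ₹39130 − ₹22281 = ₹16849.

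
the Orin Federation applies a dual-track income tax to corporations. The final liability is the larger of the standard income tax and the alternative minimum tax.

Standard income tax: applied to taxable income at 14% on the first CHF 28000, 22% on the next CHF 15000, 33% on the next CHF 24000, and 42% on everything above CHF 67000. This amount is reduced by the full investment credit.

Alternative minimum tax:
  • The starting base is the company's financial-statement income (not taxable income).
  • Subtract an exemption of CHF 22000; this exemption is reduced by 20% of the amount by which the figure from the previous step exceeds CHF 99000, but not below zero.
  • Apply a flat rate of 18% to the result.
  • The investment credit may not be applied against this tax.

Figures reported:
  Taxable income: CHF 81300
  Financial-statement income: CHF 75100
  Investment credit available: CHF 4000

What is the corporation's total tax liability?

Alternative minimum tax:
  Base (financial-statement income): CHF 75100
  Exemption: CHF 75100 ≤ CHF 99000, so full CHF 22000 applies
  Base: CHF 75100 − CHF 22000 = CHF 53100
  CHF 53100 × 18% = CHF 9558

Standard income tax:
  CHF 28000 × 14% = CHF 3920
  CHF 15000 × 22% = CHF 3300
  CHF 24000 × 33% = CHF 7920
  CHF 14300 × 42% = CHF 6006
  → CHF 21146
  Less investment credit CHF 4000 → CHF 17146

CHF 17146 > CHF 9558, so the standard income tax governs.

CHF 17146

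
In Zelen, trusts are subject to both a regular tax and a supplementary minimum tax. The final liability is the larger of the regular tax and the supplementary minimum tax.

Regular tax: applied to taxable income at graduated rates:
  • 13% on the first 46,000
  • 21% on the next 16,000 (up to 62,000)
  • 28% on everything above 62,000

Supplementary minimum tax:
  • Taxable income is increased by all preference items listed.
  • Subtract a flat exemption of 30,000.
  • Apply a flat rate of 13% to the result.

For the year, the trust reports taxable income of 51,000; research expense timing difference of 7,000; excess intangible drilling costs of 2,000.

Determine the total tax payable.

7,030

Supplementary minimum tax:
  Adjusted income: 51,000 + 7,000 + 2,000 = 60,000
  Less exemption 30,000 → base 30,000
  30,000 × 13% = 3,900

Regular tax:
  46,000 × 13% = 5,980
  5,000 × 21% = 1,050
  → 7,030

7,030 > 3,900, so the regular tax governs.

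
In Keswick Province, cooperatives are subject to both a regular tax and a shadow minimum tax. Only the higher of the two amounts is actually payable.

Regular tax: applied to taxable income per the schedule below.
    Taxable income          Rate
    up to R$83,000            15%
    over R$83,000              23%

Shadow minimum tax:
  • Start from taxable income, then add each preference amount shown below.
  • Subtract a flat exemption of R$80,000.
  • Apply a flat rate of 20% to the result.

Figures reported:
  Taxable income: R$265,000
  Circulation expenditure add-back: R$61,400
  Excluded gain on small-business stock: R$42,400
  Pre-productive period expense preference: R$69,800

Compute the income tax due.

R$71,720

Shadow minimum tax:
  Adjusted income: R$265,000 + R$61,400 + R$42,400 + R$69,800 = R$438,600
  Less exemption R$80,000 → base R$358,600
  R$358,600 × 20% = R$71,720

Regular tax:
  R$83,000 × 15% = R$12,450
  R$182,000 × 23% = R$41,860
  → R$54,310

R$71,720 > R$54,310, so the shadow minimum tax is the binding amount.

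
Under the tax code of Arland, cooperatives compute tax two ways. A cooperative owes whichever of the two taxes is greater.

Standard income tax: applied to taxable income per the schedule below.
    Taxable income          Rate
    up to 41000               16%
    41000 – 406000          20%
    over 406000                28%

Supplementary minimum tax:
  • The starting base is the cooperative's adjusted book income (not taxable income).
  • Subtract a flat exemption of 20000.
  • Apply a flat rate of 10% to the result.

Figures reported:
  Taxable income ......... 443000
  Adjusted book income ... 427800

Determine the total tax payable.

Standard income tax:
  41000 × 16% = 6560
  365000 × 20% = 73000
  37000 × 28% = 10360
  → 89920

Supplementary minimum tax:
  Base (adjusted book income): 427800
  Less exemption 20000 → base 407800
  407800 × 10% = 40780

89920 > 40780, so the standard income tax governs.

89920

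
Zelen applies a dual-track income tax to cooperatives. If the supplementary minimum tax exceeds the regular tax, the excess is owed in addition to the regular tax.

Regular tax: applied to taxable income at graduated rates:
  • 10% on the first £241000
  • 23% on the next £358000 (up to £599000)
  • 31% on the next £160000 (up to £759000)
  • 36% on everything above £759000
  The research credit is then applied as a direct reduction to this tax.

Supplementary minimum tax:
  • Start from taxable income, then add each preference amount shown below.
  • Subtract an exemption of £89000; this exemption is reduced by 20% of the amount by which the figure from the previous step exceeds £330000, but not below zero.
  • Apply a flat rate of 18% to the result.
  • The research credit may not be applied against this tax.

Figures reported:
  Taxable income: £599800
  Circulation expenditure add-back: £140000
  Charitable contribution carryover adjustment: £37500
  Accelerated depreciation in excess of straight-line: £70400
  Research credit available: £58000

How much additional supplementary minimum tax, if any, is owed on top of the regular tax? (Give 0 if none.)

Supplementary minimum tax:
  Adjusted income: £599800 + £140000 + £37500 + £70400 = £847700
  Exemption: 20% × (£847700 − £330000) = £103540 ≥ £89000, so the exemption is fully phased out
  Base: £847700 − £0 = £847700
  £847700 × 18% = £152586

Regular tax:
  £241000 × 10% = £24100
  £358000 × 23% = £82340
  £800 × 31% = £248
  → £106688
  Less research credit £58000 → £48688

Excess of supplementary minimum tax over regular tax: £152586 − £48688 = £103898.

£103898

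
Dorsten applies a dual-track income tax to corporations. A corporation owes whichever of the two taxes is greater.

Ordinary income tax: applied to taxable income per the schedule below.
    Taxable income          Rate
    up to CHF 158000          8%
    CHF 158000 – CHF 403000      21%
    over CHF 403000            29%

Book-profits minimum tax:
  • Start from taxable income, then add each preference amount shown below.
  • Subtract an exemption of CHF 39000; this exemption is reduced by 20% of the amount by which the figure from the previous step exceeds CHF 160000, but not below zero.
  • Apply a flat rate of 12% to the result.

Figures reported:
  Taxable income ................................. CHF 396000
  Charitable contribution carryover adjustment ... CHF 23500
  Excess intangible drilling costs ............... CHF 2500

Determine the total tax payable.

CHF 62620

Ordinary income tax:
  CHF 158000 × 8% = CHF 12640
  CHF 238000 × 21% = CHF 49980
  → CHF 62620

Book-profits minimum tax:
  Adjusted income: CHF 396000 + CHF 23500 + CHF 2500 = CHF 422000
  Exemption: 20% × (CHF 422000 − CHF 160000) = CHF 52400 ≥ CHF 39000, so the exemption is fully phased out
  Base: CHF 422000 − CHF 0 = CHF 422000
  CHF 422000 × 12% = CHF 50640

CHF 62620 > CHF 50640, so the ordinary income tax governs.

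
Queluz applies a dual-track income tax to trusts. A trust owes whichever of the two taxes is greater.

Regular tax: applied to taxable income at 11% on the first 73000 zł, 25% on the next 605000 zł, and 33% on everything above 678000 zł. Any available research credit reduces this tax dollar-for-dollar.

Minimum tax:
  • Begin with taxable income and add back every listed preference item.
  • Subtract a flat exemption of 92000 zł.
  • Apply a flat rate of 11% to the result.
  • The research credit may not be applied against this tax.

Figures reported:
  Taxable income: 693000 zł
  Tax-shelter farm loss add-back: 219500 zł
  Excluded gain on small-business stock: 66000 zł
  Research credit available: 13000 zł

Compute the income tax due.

Regular tax:
  73000 zł × 11% = 8030 zł
  605000 zł × 25% = 151250 zł
  15000 zł × 33% = 4950 zł
  → 164230 zł
  Less research credit 13000 zł → 151230 zł

Minimum tax:
  Adjusted income: 693000 zł + 219500 zł + 66000 zł = 978500 zł
  Less exemption 92000 zł → base 886500 zł
  886500 zł × 11% = 97515 zł

151230 zł > 97515 zł, so the regular tax governs.

151230 zł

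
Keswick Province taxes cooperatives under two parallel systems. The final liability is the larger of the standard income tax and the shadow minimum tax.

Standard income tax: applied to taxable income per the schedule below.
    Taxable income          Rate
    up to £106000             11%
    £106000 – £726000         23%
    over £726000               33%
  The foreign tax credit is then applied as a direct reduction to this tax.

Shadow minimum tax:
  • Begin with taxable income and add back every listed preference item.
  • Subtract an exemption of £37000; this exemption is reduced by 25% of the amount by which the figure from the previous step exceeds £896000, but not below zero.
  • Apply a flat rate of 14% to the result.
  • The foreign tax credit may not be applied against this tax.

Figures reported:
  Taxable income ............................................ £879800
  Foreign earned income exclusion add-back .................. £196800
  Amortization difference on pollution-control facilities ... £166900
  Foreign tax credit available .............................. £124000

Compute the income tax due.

Shadow minimum tax:
  Adjusted income: £879800 + £196800 + £166900 = £1243500
  Exemption: 25% × (£1243500 − £896000) = £86875 ≥ £37000, so the exemption is fully phased out
  Base: £1243500 − £0 = £1243500
  £1243500 × 14% = £174090

Standard income tax:
  £106000 × 11% = £11660
  £620000 × 23% = £142600
  £153800 × 33% = £50754
  → £205014
  Less foreign tax credit £124000 → £81014

£174090 > £81014, so the shadow minimum tax is the binding amount.

£174090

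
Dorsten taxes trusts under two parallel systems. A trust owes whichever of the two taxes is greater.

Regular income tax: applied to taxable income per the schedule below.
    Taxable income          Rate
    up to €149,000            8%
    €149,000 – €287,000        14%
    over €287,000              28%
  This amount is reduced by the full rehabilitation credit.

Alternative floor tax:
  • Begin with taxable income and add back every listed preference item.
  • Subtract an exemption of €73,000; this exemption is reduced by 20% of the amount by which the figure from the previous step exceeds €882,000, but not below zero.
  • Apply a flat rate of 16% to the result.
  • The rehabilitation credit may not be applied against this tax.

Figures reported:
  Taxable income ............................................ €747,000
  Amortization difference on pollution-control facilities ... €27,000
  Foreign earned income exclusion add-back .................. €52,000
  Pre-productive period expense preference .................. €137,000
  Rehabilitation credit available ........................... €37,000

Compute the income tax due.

Alternative floor tax:
  Adjusted income: €747,000 + €27,000 + €52,000 + €137,000 = €963,000
  Exemption: €73,000 − 20% × (€963,000 − €882,000) = €73,000 − €16,200 = €56,800
  Base: €963,000 − €56,800 = €906,200
  €906,200 × 16% = €144,992

Regular income tax:
  €149,000 × 8% = €11,920
  €138,000 × 14% = €19,320
  €460,000 × 28% = €128,800
  → €160,040
  Less rehabilitation credit €37,000 → €123,040

€144,992 > €123,040, so the alternative floor tax is the binding amount.

€144,992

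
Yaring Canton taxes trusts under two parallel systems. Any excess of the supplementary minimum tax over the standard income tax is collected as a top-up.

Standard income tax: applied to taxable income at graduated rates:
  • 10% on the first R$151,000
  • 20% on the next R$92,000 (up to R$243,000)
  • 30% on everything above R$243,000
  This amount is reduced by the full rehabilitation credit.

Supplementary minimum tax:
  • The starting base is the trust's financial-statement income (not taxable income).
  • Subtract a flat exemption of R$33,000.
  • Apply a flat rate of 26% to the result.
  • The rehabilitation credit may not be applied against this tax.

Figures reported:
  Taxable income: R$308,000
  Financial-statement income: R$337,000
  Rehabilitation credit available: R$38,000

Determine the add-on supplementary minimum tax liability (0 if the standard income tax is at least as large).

R$64,040

Supplementary minimum tax:
  Base (financial-statement income): R$337,000
  Less exemption R$33,000 → base R$304,000
  R$304,000 × 26% = R$79,040

Standard income tax:
  R$151,000 × 10% = R$15,100
  R$92,000 × 20% = R$18,400
  R$65,000 × 30% = R$19,500
  → R$53,000
  Less rehabilitation credit R$38,000 → R$15,000

Excess of supplementary minimum tax over standard income tax: R$79,040 − R$15,000 = R$64,040.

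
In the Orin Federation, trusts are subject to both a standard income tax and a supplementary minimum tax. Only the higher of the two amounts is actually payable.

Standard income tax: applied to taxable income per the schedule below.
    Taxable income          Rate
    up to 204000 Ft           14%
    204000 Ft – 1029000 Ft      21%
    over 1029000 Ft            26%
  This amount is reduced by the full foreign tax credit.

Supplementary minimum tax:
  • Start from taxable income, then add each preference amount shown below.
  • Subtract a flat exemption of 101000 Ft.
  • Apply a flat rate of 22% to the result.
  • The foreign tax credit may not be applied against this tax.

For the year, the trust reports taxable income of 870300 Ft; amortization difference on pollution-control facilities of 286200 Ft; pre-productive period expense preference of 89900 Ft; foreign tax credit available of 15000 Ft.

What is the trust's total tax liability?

Standard income tax:
  204000 Ft × 14% = 28560 Ft
  666300 Ft × 21% = 139923 Ft
  → 168483 Ft
  Less foreign tax credit 15000 Ft → 153483 Ft

Supplementary minimum tax:
  Adjusted income: 870300 Ft + 286200 Ft + 89900 Ft = 1246400 Ft
  Less exemption 101000 Ft → base 1145400 Ft
  1145400 Ft × 22% = 251988 Ft

251988 Ft > 153483 Ft, so the supplementary minimum tax is the binding amount.

251988 Ft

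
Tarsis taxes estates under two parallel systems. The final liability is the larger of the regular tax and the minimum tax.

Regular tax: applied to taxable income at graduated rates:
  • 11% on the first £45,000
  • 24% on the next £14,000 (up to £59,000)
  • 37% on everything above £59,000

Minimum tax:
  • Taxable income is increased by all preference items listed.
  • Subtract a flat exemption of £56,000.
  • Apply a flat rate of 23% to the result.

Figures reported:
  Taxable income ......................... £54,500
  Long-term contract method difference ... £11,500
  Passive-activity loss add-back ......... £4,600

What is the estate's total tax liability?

£7,230

Regular tax:
  £45,000 × 11% = £4,950
  £9,500 × 24% = £2,280
  → £7,230

Minimum tax:
  Adjusted income: £54,500 + £11,500 + £4,600 = £70,600
  Less exemption £56,000 → base £14,600
  £14,600 × 23% = £3,358

£7,230 > £3,358, so the regular tax governs.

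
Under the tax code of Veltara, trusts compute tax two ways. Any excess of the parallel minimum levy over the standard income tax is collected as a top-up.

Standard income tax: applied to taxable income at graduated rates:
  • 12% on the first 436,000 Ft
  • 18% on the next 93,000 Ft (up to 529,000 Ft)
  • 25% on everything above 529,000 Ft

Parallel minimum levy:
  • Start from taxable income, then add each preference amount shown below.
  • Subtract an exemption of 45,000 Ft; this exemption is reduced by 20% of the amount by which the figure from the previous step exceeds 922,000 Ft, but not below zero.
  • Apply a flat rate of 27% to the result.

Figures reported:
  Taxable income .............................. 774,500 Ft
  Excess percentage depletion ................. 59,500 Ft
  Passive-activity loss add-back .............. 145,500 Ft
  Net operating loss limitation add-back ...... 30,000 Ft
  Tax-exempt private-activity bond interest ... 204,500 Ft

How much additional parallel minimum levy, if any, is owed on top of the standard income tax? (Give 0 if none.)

Standard income tax:
  436,000 Ft × 12% = 52,320 Ft
  93,000 Ft × 18% = 16,740 Ft
  245,500 Ft × 25% = 61,375 Ft
  → 130,435 Ft

Parallel minimum levy:
  Adjusted income: 774,500 Ft + 59,500 Ft + 145,500 Ft + 30,000 Ft + 204,500 Ft = 1,214,000 Ft
  Exemption: 20% × (1,214,000 Ft − 922,000 Ft) = 58,400 Ft ≥ 45,000 Ft, so the exemption is fully phased out
  Base: 1,214,000 Ft − 0 Ft = 1,214,000 Ft
  1,214,000 Ft × 27% = 327,780 Ft

Excess of parallel minimum levy over standard income tax: 327,780 Ft − 130,435 Ft = 197,345 Ft.

197,345 Ft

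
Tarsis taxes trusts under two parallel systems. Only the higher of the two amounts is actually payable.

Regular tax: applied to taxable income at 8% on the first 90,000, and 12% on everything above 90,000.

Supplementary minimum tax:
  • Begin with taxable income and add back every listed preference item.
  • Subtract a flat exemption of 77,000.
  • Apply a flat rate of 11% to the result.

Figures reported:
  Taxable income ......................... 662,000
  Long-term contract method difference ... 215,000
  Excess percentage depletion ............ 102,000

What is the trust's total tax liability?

99,220

Supplementary minimum tax:
  Adjusted income: 662,000 + 215,000 + 102,000 = 979,000
  Less exemption 77,000 → base 902,000
  902,000 × 11% = 99,220

Regular tax:
  90,000 × 8% = 7,200
  572,000 × 12% = 68,640
  → 75,840

99,220 > 75,840, so the supplementary minimum tax is the binding amount.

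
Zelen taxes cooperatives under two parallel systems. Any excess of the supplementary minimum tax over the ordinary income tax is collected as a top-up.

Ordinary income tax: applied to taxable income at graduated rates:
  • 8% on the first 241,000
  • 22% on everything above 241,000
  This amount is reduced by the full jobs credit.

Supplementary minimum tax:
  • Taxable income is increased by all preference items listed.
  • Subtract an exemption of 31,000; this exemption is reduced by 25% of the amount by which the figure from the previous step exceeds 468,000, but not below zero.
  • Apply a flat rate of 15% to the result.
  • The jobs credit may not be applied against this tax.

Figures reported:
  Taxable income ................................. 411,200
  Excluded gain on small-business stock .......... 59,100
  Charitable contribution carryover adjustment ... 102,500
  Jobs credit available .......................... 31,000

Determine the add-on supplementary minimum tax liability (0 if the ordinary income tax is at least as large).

59,476

Supplementary minimum tax:
  Adjusted income: 411,200 + 59,100 + 102,500 = 572,800
  Exemption: 31,000 − 25% × (572,800 − 468,000) = 31,000 − 26,200 = 4,800
  Base: 572,800 − 4,800 = 568,000
  568,000 × 15% = 85,200

Ordinary income tax:
  241,000 × 8% = 19,280
  170,200 × 22% = 37,444
  → 56,724
  Less jobs credit 31,000 → 25,724

Excess of supplementary minimum tax over ordinary income tax: 85,200 − 25,724 = 59,476.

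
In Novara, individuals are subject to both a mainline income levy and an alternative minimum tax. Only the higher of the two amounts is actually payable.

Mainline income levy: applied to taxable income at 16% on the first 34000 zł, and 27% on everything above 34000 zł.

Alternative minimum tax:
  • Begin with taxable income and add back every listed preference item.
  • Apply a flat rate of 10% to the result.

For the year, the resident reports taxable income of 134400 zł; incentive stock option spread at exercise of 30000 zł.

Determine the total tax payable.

Alternative minimum tax:
  Adjusted income: 134400 zł + 30000 zł = 164400 zł
  164400 zł × 10% = 16440 zł

Mainline income levy:
  34000 zł × 16% = 5440 zł
  100400 zł × 27% = 27108 zł
  → 32548 zł

32548 zł > 16440 zł, so the mainline income levy governs.

32548 zł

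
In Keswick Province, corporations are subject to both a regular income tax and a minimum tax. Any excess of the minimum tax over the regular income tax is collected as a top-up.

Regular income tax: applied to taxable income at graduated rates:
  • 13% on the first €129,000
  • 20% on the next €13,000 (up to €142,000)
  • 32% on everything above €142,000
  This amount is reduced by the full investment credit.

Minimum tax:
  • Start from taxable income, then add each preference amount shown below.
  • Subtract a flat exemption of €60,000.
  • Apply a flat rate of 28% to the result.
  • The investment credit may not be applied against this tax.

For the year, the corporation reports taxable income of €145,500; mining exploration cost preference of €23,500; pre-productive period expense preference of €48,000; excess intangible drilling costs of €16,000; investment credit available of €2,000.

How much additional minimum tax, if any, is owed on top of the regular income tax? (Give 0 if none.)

Minimum tax:
  Adjusted income: €145,500 + €23,500 + €48,000 + €16,000 = €233,000
  Less exemption €60,000 → base €173,000
  €173,000 × 28% = €48,440

Regular income tax:
  €129,000 × 13% = €16,770
  €13,000 × 20% = €2,600
  €3,500 × 32% = €1,120
  → €20,490
  Less investment credit €2,000 → €18,490

Excess of minimum tax over regular income tax: €48,440 − €18,490 = €29,950.

€29,950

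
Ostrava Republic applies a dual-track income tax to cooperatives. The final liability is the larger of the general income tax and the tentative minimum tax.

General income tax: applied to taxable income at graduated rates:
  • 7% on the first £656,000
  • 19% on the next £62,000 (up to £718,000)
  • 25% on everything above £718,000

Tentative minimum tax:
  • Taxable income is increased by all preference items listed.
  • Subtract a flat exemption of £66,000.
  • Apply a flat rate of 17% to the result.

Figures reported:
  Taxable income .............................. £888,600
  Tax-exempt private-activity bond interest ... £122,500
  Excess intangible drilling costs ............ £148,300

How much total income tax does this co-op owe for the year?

£185,878

General income tax:
  £656,000 × 7% = £45,920
  £62,000 × 19% = £11,780
  £170,600 × 25% = £42,650
  → £100,350

Tentative minimum tax:
  Adjusted income: £888,600 + £122,500 + £148,300 = £1,159,400
  Less exemption £66,000 → base £1,093,400
  £1,093,400 × 17% = £185,878

£185,878 > £100,350, so the tentative minimum tax is the binding amount.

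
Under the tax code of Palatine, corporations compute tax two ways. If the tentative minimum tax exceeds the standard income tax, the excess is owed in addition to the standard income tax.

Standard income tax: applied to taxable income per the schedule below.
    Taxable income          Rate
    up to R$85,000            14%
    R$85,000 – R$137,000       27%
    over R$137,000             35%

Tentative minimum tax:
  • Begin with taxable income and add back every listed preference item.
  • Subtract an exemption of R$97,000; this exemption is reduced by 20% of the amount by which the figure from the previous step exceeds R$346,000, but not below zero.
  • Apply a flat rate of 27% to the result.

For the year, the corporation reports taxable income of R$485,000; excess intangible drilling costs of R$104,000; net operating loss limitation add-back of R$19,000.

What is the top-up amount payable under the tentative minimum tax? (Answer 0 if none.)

R$4,378

Tentative minimum tax:
  Adjusted income: R$485,000 + R$104,000 + R$19,000 = R$608,000
  Exemption: R$97,000 − 20% × (R$608,000 − R$346,000) = R$97,000 − R$52,400 = R$44,600
  Base: R$608,000 − R$44,600 = R$563,400
  R$563,400 × 27% = R$152,118

Standard income tax:
  R$85,000 × 14% = R$11,900
  R$52,000 × 27% = R$14,040
  R$348,000 × 35% = R$121,800
  → R$147,740

Excess of tentative minimum tax over standard income tax: R$152,118 − R$147,740 = R$4,378.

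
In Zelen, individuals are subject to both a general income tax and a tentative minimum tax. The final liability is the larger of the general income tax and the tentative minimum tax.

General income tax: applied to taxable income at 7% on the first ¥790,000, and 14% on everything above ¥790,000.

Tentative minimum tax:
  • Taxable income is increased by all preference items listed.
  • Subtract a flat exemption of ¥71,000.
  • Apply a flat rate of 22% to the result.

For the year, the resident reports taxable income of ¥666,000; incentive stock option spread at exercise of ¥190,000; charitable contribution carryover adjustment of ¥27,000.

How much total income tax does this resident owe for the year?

General income tax:
  ¥666,000 × 7% = ¥46,620

Tentative minimum tax:
  Adjusted income: ¥666,000 + ¥190,000 + ¥27,000 = ¥883,000
  Less exemption ¥71,000 → base ¥812,000
  ¥812,000 × 22% = ¥178,640

¥178,640 > ¥46,620, so the tentative minimum tax is the binding amount.

¥178,640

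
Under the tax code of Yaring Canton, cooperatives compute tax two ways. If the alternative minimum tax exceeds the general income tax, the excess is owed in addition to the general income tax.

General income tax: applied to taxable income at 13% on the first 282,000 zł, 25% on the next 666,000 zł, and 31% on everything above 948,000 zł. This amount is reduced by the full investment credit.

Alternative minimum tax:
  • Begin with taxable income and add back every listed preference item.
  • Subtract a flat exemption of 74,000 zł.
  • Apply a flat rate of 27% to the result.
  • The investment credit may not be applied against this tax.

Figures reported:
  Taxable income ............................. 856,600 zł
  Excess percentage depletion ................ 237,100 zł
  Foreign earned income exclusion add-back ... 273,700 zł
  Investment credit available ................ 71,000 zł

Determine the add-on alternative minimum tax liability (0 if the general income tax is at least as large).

Alternative minimum tax:
  Adjusted income: 856,600 zł + 237,100 zł + 273,700 zł = 1,367,400 zł
  Less exemption 74,000 zł → base 1,293,400 zł
  1,293,400 zł × 27% = 349,218 zł

General income tax:
  282,000 zł × 13% = 36,660 zł
  574,600 zł × 25% = 143,650 zł
  → 180,310 zł
  Less investment credit 71,000 zł → 109,310 zł

Excess of alternative minimum tax over general income tax: 349,218 zł − 109,310 zł = 239,908 zł.

239,908 zł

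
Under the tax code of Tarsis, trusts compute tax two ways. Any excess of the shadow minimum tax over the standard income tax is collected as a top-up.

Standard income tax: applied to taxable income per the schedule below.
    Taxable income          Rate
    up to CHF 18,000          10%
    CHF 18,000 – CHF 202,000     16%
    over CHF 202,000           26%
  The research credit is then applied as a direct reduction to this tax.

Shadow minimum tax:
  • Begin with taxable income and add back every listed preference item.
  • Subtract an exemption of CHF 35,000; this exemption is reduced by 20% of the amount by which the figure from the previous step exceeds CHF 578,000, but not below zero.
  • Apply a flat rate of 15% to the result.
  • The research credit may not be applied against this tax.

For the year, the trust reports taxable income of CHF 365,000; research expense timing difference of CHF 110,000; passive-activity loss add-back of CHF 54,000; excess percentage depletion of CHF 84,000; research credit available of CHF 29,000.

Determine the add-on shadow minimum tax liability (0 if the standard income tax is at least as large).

CHF 43,130

Shadow minimum tax:
  Adjusted income: CHF 365,000 + CHF 110,000 + CHF 54,000 + CHF 84,000 = CHF 613,000
  Exemption: CHF 35,000 − 20% × (CHF 613,000 − CHF 578,000) = CHF 35,000 − CHF 7,000 = CHF 28,000
  Base: CHF 613,000 − CHF 28,000 = CHF 585,000
  CHF 585,000 × 15% = CHF 87,750

Standard income tax:
  CHF 18,000 × 10% = CHF 1,800
  CHF 184,000 × 16% = CHF 29,440
  CHF 163,000 × 26% = CHF 42,380
  → CHF 73,620
  Less research credit CHF 29,000 → CHF 44,620

Excess of shadow minimum tax over standard income tax: CHF 87,750 − CHF 44,620 = CHF 43,130.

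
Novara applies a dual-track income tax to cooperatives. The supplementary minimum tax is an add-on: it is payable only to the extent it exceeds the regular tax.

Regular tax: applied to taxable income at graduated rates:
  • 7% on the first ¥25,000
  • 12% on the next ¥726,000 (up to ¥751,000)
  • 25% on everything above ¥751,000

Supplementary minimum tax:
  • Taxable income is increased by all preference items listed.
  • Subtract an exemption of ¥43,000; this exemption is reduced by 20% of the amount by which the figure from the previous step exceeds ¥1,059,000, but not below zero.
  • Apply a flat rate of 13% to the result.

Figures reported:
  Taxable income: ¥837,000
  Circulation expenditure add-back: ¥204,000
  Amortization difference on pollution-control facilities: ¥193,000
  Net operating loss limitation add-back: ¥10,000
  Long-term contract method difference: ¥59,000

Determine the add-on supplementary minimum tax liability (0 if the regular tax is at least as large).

¥59,020

Regular tax:
  ¥25,000 × 7% = ¥1,750
  ¥726,000 × 12% = ¥87,120
  ¥86,000 × 25% = ¥21,500
  → ¥110,370

Supplementary minimum tax:
  Adjusted income: ¥837,000 + ¥204,000 + ¥193,000 + ¥10,000 + ¥59,000 = ¥1,303,000
  Exemption: 20% × (¥1,303,000 − ¥1,059,000) = ¥48,800 ≥ ¥43,000, so the exemption is fully phased out
  Base: ¥1,303,000 − ¥0 = ¥1,303,000
  ¥1,303,000 × 13% = ¥169,390

Excess of supplementary minimum tax over regular tax: ¥169,390 − ¥110,370 = ¥59,020.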